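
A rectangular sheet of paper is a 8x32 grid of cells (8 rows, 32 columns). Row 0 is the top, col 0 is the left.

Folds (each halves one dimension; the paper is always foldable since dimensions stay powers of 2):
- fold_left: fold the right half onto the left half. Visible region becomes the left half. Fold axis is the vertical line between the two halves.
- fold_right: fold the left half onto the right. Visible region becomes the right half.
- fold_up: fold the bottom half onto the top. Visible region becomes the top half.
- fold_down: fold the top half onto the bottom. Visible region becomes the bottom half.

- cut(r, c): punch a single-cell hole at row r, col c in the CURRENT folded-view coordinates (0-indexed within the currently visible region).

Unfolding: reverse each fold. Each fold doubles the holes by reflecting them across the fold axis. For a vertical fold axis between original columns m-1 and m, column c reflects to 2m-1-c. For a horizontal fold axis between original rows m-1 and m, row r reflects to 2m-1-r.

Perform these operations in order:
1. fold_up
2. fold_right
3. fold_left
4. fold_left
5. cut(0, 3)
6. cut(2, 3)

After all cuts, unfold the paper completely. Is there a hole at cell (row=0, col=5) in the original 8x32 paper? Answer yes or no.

Answer: no

Derivation:
Op 1 fold_up: fold axis h@4; visible region now rows[0,4) x cols[0,32) = 4x32
Op 2 fold_right: fold axis v@16; visible region now rows[0,4) x cols[16,32) = 4x16
Op 3 fold_left: fold axis v@24; visible region now rows[0,4) x cols[16,24) = 4x8
Op 4 fold_left: fold axis v@20; visible region now rows[0,4) x cols[16,20) = 4x4
Op 5 cut(0, 3): punch at orig (0,19); cuts so far [(0, 19)]; region rows[0,4) x cols[16,20) = 4x4
Op 6 cut(2, 3): punch at orig (2,19); cuts so far [(0, 19), (2, 19)]; region rows[0,4) x cols[16,20) = 4x4
Unfold 1 (reflect across v@20): 4 holes -> [(0, 19), (0, 20), (2, 19), (2, 20)]
Unfold 2 (reflect across v@24): 8 holes -> [(0, 19), (0, 20), (0, 27), (0, 28), (2, 19), (2, 20), (2, 27), (2, 28)]
Unfold 3 (reflect across v@16): 16 holes -> [(0, 3), (0, 4), (0, 11), (0, 12), (0, 19), (0, 20), (0, 27), (0, 28), (2, 3), (2, 4), (2, 11), (2, 12), (2, 19), (2, 20), (2, 27), (2, 28)]
Unfold 4 (reflect across h@4): 32 holes -> [(0, 3), (0, 4), (0, 11), (0, 12), (0, 19), (0, 20), (0, 27), (0, 28), (2, 3), (2, 4), (2, 11), (2, 12), (2, 19), (2, 20), (2, 27), (2, 28), (5, 3), (5, 4), (5, 11), (5, 12), (5, 19), (5, 20), (5, 27), (5, 28), (7, 3), (7, 4), (7, 11), (7, 12), (7, 19), (7, 20), (7, 27), (7, 28)]
Holes: [(0, 3), (0, 4), (0, 11), (0, 12), (0, 19), (0, 20), (0, 27), (0, 28), (2, 3), (2, 4), (2, 11), (2, 12), (2, 19), (2, 20), (2, 27), (2, 28), (5, 3), (5, 4), (5, 11), (5, 12), (5, 19), (5, 20), (5, 27), (5, 28), (7, 3), (7, 4), (7, 11), (7, 12), (7, 19), (7, 20), (7, 27), (7, 28)]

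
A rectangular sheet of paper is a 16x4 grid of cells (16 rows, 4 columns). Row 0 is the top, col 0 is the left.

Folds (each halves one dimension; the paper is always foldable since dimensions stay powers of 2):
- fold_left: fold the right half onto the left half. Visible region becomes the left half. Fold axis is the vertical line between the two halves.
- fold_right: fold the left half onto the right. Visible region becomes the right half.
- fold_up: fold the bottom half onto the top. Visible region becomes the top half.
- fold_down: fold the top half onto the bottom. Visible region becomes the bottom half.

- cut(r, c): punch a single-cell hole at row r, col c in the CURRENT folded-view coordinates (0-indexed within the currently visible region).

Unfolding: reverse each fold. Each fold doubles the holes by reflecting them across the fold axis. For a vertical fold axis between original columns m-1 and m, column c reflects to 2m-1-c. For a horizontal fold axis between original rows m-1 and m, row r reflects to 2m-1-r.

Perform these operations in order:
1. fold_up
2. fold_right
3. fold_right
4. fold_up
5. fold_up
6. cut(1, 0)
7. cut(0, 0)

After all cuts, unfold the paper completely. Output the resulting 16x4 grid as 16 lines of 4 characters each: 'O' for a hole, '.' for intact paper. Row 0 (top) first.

Answer: OOOO
OOOO
OOOO
OOOO
OOOO
OOOO
OOOO
OOOO
OOOO
OOOO
OOOO
OOOO
OOOO
OOOO
OOOO
OOOO

Derivation:
Op 1 fold_up: fold axis h@8; visible region now rows[0,8) x cols[0,4) = 8x4
Op 2 fold_right: fold axis v@2; visible region now rows[0,8) x cols[2,4) = 8x2
Op 3 fold_right: fold axis v@3; visible region now rows[0,8) x cols[3,4) = 8x1
Op 4 fold_up: fold axis h@4; visible region now rows[0,4) x cols[3,4) = 4x1
Op 5 fold_up: fold axis h@2; visible region now rows[0,2) x cols[3,4) = 2x1
Op 6 cut(1, 0): punch at orig (1,3); cuts so far [(1, 3)]; region rows[0,2) x cols[3,4) = 2x1
Op 7 cut(0, 0): punch at orig (0,3); cuts so far [(0, 3), (1, 3)]; region rows[0,2) x cols[3,4) = 2x1
Unfold 1 (reflect across h@2): 4 holes -> [(0, 3), (1, 3), (2, 3), (3, 3)]
Unfold 2 (reflect across h@4): 8 holes -> [(0, 3), (1, 3), (2, 3), (3, 3), (4, 3), (5, 3), (6, 3), (7, 3)]
Unfold 3 (reflect across v@3): 16 holes -> [(0, 2), (0, 3), (1, 2), (1, 3), (2, 2), (2, 3), (3, 2), (3, 3), (4, 2), (4, 3), (5, 2), (5, 3), (6, 2), (6, 3), (7, 2), (7, 3)]
Unfold 4 (reflect across v@2): 32 holes -> [(0, 0), (0, 1), (0, 2), (0, 3), (1, 0), (1, 1), (1, 2), (1, 3), (2, 0), (2, 1), (2, 2), (2, 3), (3, 0), (3, 1), (3, 2), (3, 3), (4, 0), (4, 1), (4, 2), (4, 3), (5, 0), (5, 1), (5, 2), (5, 3), (6, 0), (6, 1), (6, 2), (6, 3), (7, 0), (7, 1), (7, 2), (7, 3)]
Unfold 5 (reflect across h@8): 64 holes -> [(0, 0), (0, 1), (0, 2), (0, 3), (1, 0), (1, 1), (1, 2), (1, 3), (2, 0), (2, 1), (2, 2), (2, 3), (3, 0), (3, 1), (3, 2), (3, 3), (4, 0), (4, 1), (4, 2), (4, 3), (5, 0), (5, 1), (5, 2), (5, 3), (6, 0), (6, 1), (6, 2), (6, 3), (7, 0), (7, 1), (7, 2), (7, 3), (8, 0), (8, 1), (8, 2), (8, 3), (9, 0), (9, 1), (9, 2), (9, 3), (10, 0), (10, 1), (10, 2), (10, 3), (11, 0), (11, 1), (11, 2), (11, 3), (12, 0), (12, 1), (12, 2), (12, 3), (13, 0), (13, 1), (13, 2), (13, 3), (14, 0), (14, 1), (14, 2), (14, 3), (15, 0), (15, 1), (15, 2), (15, 3)]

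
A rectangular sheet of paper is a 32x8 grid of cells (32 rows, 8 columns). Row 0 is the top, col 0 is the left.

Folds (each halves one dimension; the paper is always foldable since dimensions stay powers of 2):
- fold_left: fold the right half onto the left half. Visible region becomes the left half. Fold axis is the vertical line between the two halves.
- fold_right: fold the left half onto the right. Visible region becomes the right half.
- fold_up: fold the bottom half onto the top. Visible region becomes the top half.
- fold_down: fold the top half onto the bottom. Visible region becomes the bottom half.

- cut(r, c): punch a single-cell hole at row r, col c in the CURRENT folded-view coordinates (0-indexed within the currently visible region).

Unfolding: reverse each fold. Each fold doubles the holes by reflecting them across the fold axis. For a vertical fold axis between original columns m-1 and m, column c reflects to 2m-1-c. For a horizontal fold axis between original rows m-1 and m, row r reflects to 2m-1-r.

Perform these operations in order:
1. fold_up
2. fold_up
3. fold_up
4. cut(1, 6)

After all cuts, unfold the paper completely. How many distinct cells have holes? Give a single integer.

Op 1 fold_up: fold axis h@16; visible region now rows[0,16) x cols[0,8) = 16x8
Op 2 fold_up: fold axis h@8; visible region now rows[0,8) x cols[0,8) = 8x8
Op 3 fold_up: fold axis h@4; visible region now rows[0,4) x cols[0,8) = 4x8
Op 4 cut(1, 6): punch at orig (1,6); cuts so far [(1, 6)]; region rows[0,4) x cols[0,8) = 4x8
Unfold 1 (reflect across h@4): 2 holes -> [(1, 6), (6, 6)]
Unfold 2 (reflect across h@8): 4 holes -> [(1, 6), (6, 6), (9, 6), (14, 6)]
Unfold 3 (reflect across h@16): 8 holes -> [(1, 6), (6, 6), (9, 6), (14, 6), (17, 6), (22, 6), (25, 6), (30, 6)]

Answer: 8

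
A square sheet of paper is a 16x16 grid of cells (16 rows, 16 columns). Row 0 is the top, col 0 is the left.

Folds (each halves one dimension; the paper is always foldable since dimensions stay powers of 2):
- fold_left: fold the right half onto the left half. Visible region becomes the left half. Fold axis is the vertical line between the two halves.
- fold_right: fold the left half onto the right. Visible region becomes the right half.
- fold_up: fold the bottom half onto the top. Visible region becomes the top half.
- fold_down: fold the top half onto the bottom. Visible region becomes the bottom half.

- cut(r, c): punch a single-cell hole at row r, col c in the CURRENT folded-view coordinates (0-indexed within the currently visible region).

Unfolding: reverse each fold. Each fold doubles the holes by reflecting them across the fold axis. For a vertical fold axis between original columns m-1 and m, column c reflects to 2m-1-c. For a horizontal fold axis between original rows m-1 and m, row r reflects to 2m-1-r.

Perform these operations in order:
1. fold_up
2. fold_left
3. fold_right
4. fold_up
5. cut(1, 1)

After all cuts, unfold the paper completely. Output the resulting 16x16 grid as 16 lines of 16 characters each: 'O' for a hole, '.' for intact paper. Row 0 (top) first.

Answer: ................
..O..O....O..O..
................
................
................
................
..O..O....O..O..
................
................
..O..O....O..O..
................
................
................
................
..O..O....O..O..
................

Derivation:
Op 1 fold_up: fold axis h@8; visible region now rows[0,8) x cols[0,16) = 8x16
Op 2 fold_left: fold axis v@8; visible region now rows[0,8) x cols[0,8) = 8x8
Op 3 fold_right: fold axis v@4; visible region now rows[0,8) x cols[4,8) = 8x4
Op 4 fold_up: fold axis h@4; visible region now rows[0,4) x cols[4,8) = 4x4
Op 5 cut(1, 1): punch at orig (1,5); cuts so far [(1, 5)]; region rows[0,4) x cols[4,8) = 4x4
Unfold 1 (reflect across h@4): 2 holes -> [(1, 5), (6, 5)]
Unfold 2 (reflect across v@4): 4 holes -> [(1, 2), (1, 5), (6, 2), (6, 5)]
Unfold 3 (reflect across v@8): 8 holes -> [(1, 2), (1, 5), (1, 10), (1, 13), (6, 2), (6, 5), (6, 10), (6, 13)]
Unfold 4 (reflect across h@8): 16 holes -> [(1, 2), (1, 5), (1, 10), (1, 13), (6, 2), (6, 5), (6, 10), (6, 13), (9, 2), (9, 5), (9, 10), (9, 13), (14, 2), (14, 5), (14, 10), (14, 13)]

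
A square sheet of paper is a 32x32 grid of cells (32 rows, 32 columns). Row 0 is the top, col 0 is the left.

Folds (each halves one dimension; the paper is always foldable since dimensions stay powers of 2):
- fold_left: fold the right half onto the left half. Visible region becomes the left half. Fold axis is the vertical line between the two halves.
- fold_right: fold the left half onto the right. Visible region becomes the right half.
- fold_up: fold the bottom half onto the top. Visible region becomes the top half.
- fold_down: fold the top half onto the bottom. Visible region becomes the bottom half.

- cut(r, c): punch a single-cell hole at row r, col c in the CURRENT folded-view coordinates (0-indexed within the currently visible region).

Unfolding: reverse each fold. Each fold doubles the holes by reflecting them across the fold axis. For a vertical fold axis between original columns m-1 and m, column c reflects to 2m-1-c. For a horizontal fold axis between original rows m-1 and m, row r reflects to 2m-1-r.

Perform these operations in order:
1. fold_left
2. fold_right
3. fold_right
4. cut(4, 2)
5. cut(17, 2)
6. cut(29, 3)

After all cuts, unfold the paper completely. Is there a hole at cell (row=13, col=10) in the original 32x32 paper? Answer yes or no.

Op 1 fold_left: fold axis v@16; visible region now rows[0,32) x cols[0,16) = 32x16
Op 2 fold_right: fold axis v@8; visible region now rows[0,32) x cols[8,16) = 32x8
Op 3 fold_right: fold axis v@12; visible region now rows[0,32) x cols[12,16) = 32x4
Op 4 cut(4, 2): punch at orig (4,14); cuts so far [(4, 14)]; region rows[0,32) x cols[12,16) = 32x4
Op 5 cut(17, 2): punch at orig (17,14); cuts so far [(4, 14), (17, 14)]; region rows[0,32) x cols[12,16) = 32x4
Op 6 cut(29, 3): punch at orig (29,15); cuts so far [(4, 14), (17, 14), (29, 15)]; region rows[0,32) x cols[12,16) = 32x4
Unfold 1 (reflect across v@12): 6 holes -> [(4, 9), (4, 14), (17, 9), (17, 14), (29, 8), (29, 15)]
Unfold 2 (reflect across v@8): 12 holes -> [(4, 1), (4, 6), (4, 9), (4, 14), (17, 1), (17, 6), (17, 9), (17, 14), (29, 0), (29, 7), (29, 8), (29, 15)]
Unfold 3 (reflect across v@16): 24 holes -> [(4, 1), (4, 6), (4, 9), (4, 14), (4, 17), (4, 22), (4, 25), (4, 30), (17, 1), (17, 6), (17, 9), (17, 14), (17, 17), (17, 22), (17, 25), (17, 30), (29, 0), (29, 7), (29, 8), (29, 15), (29, 16), (29, 23), (29, 24), (29, 31)]
Holes: [(4, 1), (4, 6), (4, 9), (4, 14), (4, 17), (4, 22), (4, 25), (4, 30), (17, 1), (17, 6), (17, 9), (17, 14), (17, 17), (17, 22), (17, 25), (17, 30), (29, 0), (29, 7), (29, 8), (29, 15), (29, 16), (29, 23), (29, 24), (29, 31)]

Answer: no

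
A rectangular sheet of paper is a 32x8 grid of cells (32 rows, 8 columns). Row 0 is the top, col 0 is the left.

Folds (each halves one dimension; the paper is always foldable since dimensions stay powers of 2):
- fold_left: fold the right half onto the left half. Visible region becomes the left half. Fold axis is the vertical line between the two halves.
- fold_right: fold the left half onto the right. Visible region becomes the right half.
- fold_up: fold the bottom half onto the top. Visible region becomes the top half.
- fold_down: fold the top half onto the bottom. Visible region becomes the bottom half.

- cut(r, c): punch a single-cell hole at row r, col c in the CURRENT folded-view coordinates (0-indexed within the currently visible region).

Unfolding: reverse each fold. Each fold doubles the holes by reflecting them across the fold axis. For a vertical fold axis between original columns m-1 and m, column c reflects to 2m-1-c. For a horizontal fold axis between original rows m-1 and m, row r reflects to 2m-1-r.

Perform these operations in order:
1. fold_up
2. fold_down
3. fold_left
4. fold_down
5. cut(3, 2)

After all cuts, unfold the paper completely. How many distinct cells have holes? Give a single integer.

Op 1 fold_up: fold axis h@16; visible region now rows[0,16) x cols[0,8) = 16x8
Op 2 fold_down: fold axis h@8; visible region now rows[8,16) x cols[0,8) = 8x8
Op 3 fold_left: fold axis v@4; visible region now rows[8,16) x cols[0,4) = 8x4
Op 4 fold_down: fold axis h@12; visible region now rows[12,16) x cols[0,4) = 4x4
Op 5 cut(3, 2): punch at orig (15,2); cuts so far [(15, 2)]; region rows[12,16) x cols[0,4) = 4x4
Unfold 1 (reflect across h@12): 2 holes -> [(8, 2), (15, 2)]
Unfold 2 (reflect across v@4): 4 holes -> [(8, 2), (8, 5), (15, 2), (15, 5)]
Unfold 3 (reflect across h@8): 8 holes -> [(0, 2), (0, 5), (7, 2), (7, 5), (8, 2), (8, 5), (15, 2), (15, 5)]
Unfold 4 (reflect across h@16): 16 holes -> [(0, 2), (0, 5), (7, 2), (7, 5), (8, 2), (8, 5), (15, 2), (15, 5), (16, 2), (16, 5), (23, 2), (23, 5), (24, 2), (24, 5), (31, 2), (31, 5)]

Answer: 16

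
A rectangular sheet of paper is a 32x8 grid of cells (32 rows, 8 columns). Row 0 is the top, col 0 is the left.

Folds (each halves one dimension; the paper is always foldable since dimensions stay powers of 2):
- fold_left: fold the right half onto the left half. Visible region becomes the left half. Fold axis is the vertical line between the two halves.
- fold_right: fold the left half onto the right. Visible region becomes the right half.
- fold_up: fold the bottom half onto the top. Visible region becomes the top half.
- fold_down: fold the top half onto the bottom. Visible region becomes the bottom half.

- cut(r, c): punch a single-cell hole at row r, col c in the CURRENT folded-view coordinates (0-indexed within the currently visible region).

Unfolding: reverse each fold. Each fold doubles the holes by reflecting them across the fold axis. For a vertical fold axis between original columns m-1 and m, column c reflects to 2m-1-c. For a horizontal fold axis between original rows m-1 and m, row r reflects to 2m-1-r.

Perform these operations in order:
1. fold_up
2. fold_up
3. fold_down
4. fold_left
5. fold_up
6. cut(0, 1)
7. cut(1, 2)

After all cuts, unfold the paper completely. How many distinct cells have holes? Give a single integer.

Answer: 64

Derivation:
Op 1 fold_up: fold axis h@16; visible region now rows[0,16) x cols[0,8) = 16x8
Op 2 fold_up: fold axis h@8; visible region now rows[0,8) x cols[0,8) = 8x8
Op 3 fold_down: fold axis h@4; visible region now rows[4,8) x cols[0,8) = 4x8
Op 4 fold_left: fold axis v@4; visible region now rows[4,8) x cols[0,4) = 4x4
Op 5 fold_up: fold axis h@6; visible region now rows[4,6) x cols[0,4) = 2x4
Op 6 cut(0, 1): punch at orig (4,1); cuts so far [(4, 1)]; region rows[4,6) x cols[0,4) = 2x4
Op 7 cut(1, 2): punch at orig (5,2); cuts so far [(4, 1), (5, 2)]; region rows[4,6) x cols[0,4) = 2x4
Unfold 1 (reflect across h@6): 4 holes -> [(4, 1), (5, 2), (6, 2), (7, 1)]
Unfold 2 (reflect across v@4): 8 holes -> [(4, 1), (4, 6), (5, 2), (5, 5), (6, 2), (6, 5), (7, 1), (7, 6)]
Unfold 3 (reflect across h@4): 16 holes -> [(0, 1), (0, 6), (1, 2), (1, 5), (2, 2), (2, 5), (3, 1), (3, 6), (4, 1), (4, 6), (5, 2), (5, 5), (6, 2), (6, 5), (7, 1), (7, 6)]
Unfold 4 (reflect across h@8): 32 holes -> [(0, 1), (0, 6), (1, 2), (1, 5), (2, 2), (2, 5), (3, 1), (3, 6), (4, 1), (4, 6), (5, 2), (5, 5), (6, 2), (6, 5), (7, 1), (7, 6), (8, 1), (8, 6), (9, 2), (9, 5), (10, 2), (10, 5), (11, 1), (11, 6), (12, 1), (12, 6), (13, 2), (13, 5), (14, 2), (14, 5), (15, 1), (15, 6)]
Unfold 5 (reflect across h@16): 64 holes -> [(0, 1), (0, 6), (1, 2), (1, 5), (2, 2), (2, 5), (3, 1), (3, 6), (4, 1), (4, 6), (5, 2), (5, 5), (6, 2), (6, 5), (7, 1), (7, 6), (8, 1), (8, 6), (9, 2), (9, 5), (10, 2), (10, 5), (11, 1), (11, 6), (12, 1), (12, 6), (13, 2), (13, 5), (14, 2), (14, 5), (15, 1), (15, 6), (16, 1), (16, 6), (17, 2), (17, 5), (18, 2), (18, 5), (19, 1), (19, 6), (20, 1), (20, 6), (21, 2), (21, 5), (22, 2), (22, 5), (23, 1), (23, 6), (24, 1), (24, 6), (25, 2), (25, 5), (26, 2), (26, 5), (27, 1), (27, 6), (28, 1), (28, 6), (29, 2), (29, 5), (30, 2), (30, 5), (31, 1), (31, 6)]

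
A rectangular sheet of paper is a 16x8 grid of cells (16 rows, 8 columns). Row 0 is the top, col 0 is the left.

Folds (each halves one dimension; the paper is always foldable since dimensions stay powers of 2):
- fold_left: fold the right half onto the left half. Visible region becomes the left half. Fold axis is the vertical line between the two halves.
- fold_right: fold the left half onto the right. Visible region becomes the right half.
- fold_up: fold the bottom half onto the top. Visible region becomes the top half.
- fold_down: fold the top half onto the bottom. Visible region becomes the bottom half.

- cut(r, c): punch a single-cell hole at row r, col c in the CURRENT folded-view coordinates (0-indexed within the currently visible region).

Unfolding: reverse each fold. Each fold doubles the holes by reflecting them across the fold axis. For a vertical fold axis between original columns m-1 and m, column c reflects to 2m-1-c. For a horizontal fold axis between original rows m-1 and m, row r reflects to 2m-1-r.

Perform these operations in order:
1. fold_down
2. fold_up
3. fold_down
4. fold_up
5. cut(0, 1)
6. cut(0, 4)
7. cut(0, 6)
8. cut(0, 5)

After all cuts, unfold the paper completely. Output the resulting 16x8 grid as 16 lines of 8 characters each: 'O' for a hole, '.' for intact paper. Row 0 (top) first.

Answer: .O..OOO.
.O..OOO.
.O..OOO.
.O..OOO.
.O..OOO.
.O..OOO.
.O..OOO.
.O..OOO.
.O..OOO.
.O..OOO.
.O..OOO.
.O..OOO.
.O..OOO.
.O..OOO.
.O..OOO.
.O..OOO.

Derivation:
Op 1 fold_down: fold axis h@8; visible region now rows[8,16) x cols[0,8) = 8x8
Op 2 fold_up: fold axis h@12; visible region now rows[8,12) x cols[0,8) = 4x8
Op 3 fold_down: fold axis h@10; visible region now rows[10,12) x cols[0,8) = 2x8
Op 4 fold_up: fold axis h@11; visible region now rows[10,11) x cols[0,8) = 1x8
Op 5 cut(0, 1): punch at orig (10,1); cuts so far [(10, 1)]; region rows[10,11) x cols[0,8) = 1x8
Op 6 cut(0, 4): punch at orig (10,4); cuts so far [(10, 1), (10, 4)]; region rows[10,11) x cols[0,8) = 1x8
Op 7 cut(0, 6): punch at orig (10,6); cuts so far [(10, 1), (10, 4), (10, 6)]; region rows[10,11) x cols[0,8) = 1x8
Op 8 cut(0, 5): punch at orig (10,5); cuts so far [(10, 1), (10, 4), (10, 5), (10, 6)]; region rows[10,11) x cols[0,8) = 1x8
Unfold 1 (reflect across h@11): 8 holes -> [(10, 1), (10, 4), (10, 5), (10, 6), (11, 1), (11, 4), (11, 5), (11, 6)]
Unfold 2 (reflect across h@10): 16 holes -> [(8, 1), (8, 4), (8, 5), (8, 6), (9, 1), (9, 4), (9, 5), (9, 6), (10, 1), (10, 4), (10, 5), (10, 6), (11, 1), (11, 4), (11, 5), (11, 6)]
Unfold 3 (reflect across h@12): 32 holes -> [(8, 1), (8, 4), (8, 5), (8, 6), (9, 1), (9, 4), (9, 5), (9, 6), (10, 1), (10, 4), (10, 5), (10, 6), (11, 1), (11, 4), (11, 5), (11, 6), (12, 1), (12, 4), (12, 5), (12, 6), (13, 1), (13, 4), (13, 5), (13, 6), (14, 1), (14, 4), (14, 5), (14, 6), (15, 1), (15, 4), (15, 5), (15, 6)]
Unfold 4 (reflect across h@8): 64 holes -> [(0, 1), (0, 4), (0, 5), (0, 6), (1, 1), (1, 4), (1, 5), (1, 6), (2, 1), (2, 4), (2, 5), (2, 6), (3, 1), (3, 4), (3, 5), (3, 6), (4, 1), (4, 4), (4, 5), (4, 6), (5, 1), (5, 4), (5, 5), (5, 6), (6, 1), (6, 4), (6, 5), (6, 6), (7, 1), (7, 4), (7, 5), (7, 6), (8, 1), (8, 4), (8, 5), (8, 6), (9, 1), (9, 4), (9, 5), (9, 6), (10, 1), (10, 4), (10, 5), (10, 6), (11, 1), (11, 4), (11, 5), (11, 6), (12, 1), (12, 4), (12, 5), (12, 6), (13, 1), (13, 4), (13, 5), (13, 6), (14, 1), (14, 4), (14, 5), (14, 6), (15, 1), (15, 4), (15, 5), (15, 6)]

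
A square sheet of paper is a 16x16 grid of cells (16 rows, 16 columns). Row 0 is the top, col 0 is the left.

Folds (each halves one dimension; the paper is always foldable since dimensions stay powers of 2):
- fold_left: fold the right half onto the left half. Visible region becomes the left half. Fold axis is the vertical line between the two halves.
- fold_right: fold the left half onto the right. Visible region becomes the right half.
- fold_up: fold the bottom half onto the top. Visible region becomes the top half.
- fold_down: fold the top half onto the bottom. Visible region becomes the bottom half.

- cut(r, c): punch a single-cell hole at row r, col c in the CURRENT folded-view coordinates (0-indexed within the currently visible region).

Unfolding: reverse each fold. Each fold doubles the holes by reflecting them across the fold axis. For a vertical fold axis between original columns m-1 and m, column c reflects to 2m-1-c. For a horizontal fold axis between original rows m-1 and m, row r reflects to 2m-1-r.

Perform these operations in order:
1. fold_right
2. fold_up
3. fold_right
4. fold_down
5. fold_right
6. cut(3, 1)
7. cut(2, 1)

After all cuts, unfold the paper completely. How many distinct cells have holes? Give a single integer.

Op 1 fold_right: fold axis v@8; visible region now rows[0,16) x cols[8,16) = 16x8
Op 2 fold_up: fold axis h@8; visible region now rows[0,8) x cols[8,16) = 8x8
Op 3 fold_right: fold axis v@12; visible region now rows[0,8) x cols[12,16) = 8x4
Op 4 fold_down: fold axis h@4; visible region now rows[4,8) x cols[12,16) = 4x4
Op 5 fold_right: fold axis v@14; visible region now rows[4,8) x cols[14,16) = 4x2
Op 6 cut(3, 1): punch at orig (7,15); cuts so far [(7, 15)]; region rows[4,8) x cols[14,16) = 4x2
Op 7 cut(2, 1): punch at orig (6,15); cuts so far [(6, 15), (7, 15)]; region rows[4,8) x cols[14,16) = 4x2
Unfold 1 (reflect across v@14): 4 holes -> [(6, 12), (6, 15), (7, 12), (7, 15)]
Unfold 2 (reflect across h@4): 8 holes -> [(0, 12), (0, 15), (1, 12), (1, 15), (6, 12), (6, 15), (7, 12), (7, 15)]
Unfold 3 (reflect across v@12): 16 holes -> [(0, 8), (0, 11), (0, 12), (0, 15), (1, 8), (1, 11), (1, 12), (1, 15), (6, 8), (6, 11), (6, 12), (6, 15), (7, 8), (7, 11), (7, 12), (7, 15)]
Unfold 4 (reflect across h@8): 32 holes -> [(0, 8), (0, 11), (0, 12), (0, 15), (1, 8), (1, 11), (1, 12), (1, 15), (6, 8), (6, 11), (6, 12), (6, 15), (7, 8), (7, 11), (7, 12), (7, 15), (8, 8), (8, 11), (8, 12), (8, 15), (9, 8), (9, 11), (9, 12), (9, 15), (14, 8), (14, 11), (14, 12), (14, 15), (15, 8), (15, 11), (15, 12), (15, 15)]
Unfold 5 (reflect across v@8): 64 holes -> [(0, 0), (0, 3), (0, 4), (0, 7), (0, 8), (0, 11), (0, 12), (0, 15), (1, 0), (1, 3), (1, 4), (1, 7), (1, 8), (1, 11), (1, 12), (1, 15), (6, 0), (6, 3), (6, 4), (6, 7), (6, 8), (6, 11), (6, 12), (6, 15), (7, 0), (7, 3), (7, 4), (7, 7), (7, 8), (7, 11), (7, 12), (7, 15), (8, 0), (8, 3), (8, 4), (8, 7), (8, 8), (8, 11), (8, 12), (8, 15), (9, 0), (9, 3), (9, 4), (9, 7), (9, 8), (9, 11), (9, 12), (9, 15), (14, 0), (14, 3), (14, 4), (14, 7), (14, 8), (14, 11), (14, 12), (14, 15), (15, 0), (15, 3), (15, 4), (15, 7), (15, 8), (15, 11), (15, 12), (15, 15)]

Answer: 64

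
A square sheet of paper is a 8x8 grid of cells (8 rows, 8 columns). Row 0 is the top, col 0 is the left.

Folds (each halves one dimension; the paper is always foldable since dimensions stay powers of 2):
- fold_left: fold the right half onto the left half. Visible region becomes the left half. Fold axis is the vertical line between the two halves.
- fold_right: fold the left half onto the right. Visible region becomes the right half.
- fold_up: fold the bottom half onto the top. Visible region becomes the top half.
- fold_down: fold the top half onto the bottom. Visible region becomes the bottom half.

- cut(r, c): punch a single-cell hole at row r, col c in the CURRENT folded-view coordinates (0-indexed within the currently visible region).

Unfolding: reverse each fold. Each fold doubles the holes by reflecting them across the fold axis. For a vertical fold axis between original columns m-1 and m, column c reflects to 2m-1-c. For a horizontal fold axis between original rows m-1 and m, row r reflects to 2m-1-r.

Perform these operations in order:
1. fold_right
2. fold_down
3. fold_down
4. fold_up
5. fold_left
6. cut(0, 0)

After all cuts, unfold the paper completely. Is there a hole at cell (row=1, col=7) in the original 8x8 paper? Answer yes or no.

Answer: yes

Derivation:
Op 1 fold_right: fold axis v@4; visible region now rows[0,8) x cols[4,8) = 8x4
Op 2 fold_down: fold axis h@4; visible region now rows[4,8) x cols[4,8) = 4x4
Op 3 fold_down: fold axis h@6; visible region now rows[6,8) x cols[4,8) = 2x4
Op 4 fold_up: fold axis h@7; visible region now rows[6,7) x cols[4,8) = 1x4
Op 5 fold_left: fold axis v@6; visible region now rows[6,7) x cols[4,6) = 1x2
Op 6 cut(0, 0): punch at orig (6,4); cuts so far [(6, 4)]; region rows[6,7) x cols[4,6) = 1x2
Unfold 1 (reflect across v@6): 2 holes -> [(6, 4), (6, 7)]
Unfold 2 (reflect across h@7): 4 holes -> [(6, 4), (6, 7), (7, 4), (7, 7)]
Unfold 3 (reflect across h@6): 8 holes -> [(4, 4), (4, 7), (5, 4), (5, 7), (6, 4), (6, 7), (7, 4), (7, 7)]
Unfold 4 (reflect across h@4): 16 holes -> [(0, 4), (0, 7), (1, 4), (1, 7), (2, 4), (2, 7), (3, 4), (3, 7), (4, 4), (4, 7), (5, 4), (5, 7), (6, 4), (6, 7), (7, 4), (7, 7)]
Unfold 5 (reflect across v@4): 32 holes -> [(0, 0), (0, 3), (0, 4), (0, 7), (1, 0), (1, 3), (1, 4), (1, 7), (2, 0), (2, 3), (2, 4), (2, 7), (3, 0), (3, 3), (3, 4), (3, 7), (4, 0), (4, 3), (4, 4), (4, 7), (5, 0), (5, 3), (5, 4), (5, 7), (6, 0), (6, 3), (6, 4), (6, 7), (7, 0), (7, 3), (7, 4), (7, 7)]
Holes: [(0, 0), (0, 3), (0, 4), (0, 7), (1, 0), (1, 3), (1, 4), (1, 7), (2, 0), (2, 3), (2, 4), (2, 7), (3, 0), (3, 3), (3, 4), (3, 7), (4, 0), (4, 3), (4, 4), (4, 7), (5, 0), (5, 3), (5, 4), (5, 7), (6, 0), (6, 3), (6, 4), (6, 7), (7, 0), (7, 3), (7, 4), (7, 7)]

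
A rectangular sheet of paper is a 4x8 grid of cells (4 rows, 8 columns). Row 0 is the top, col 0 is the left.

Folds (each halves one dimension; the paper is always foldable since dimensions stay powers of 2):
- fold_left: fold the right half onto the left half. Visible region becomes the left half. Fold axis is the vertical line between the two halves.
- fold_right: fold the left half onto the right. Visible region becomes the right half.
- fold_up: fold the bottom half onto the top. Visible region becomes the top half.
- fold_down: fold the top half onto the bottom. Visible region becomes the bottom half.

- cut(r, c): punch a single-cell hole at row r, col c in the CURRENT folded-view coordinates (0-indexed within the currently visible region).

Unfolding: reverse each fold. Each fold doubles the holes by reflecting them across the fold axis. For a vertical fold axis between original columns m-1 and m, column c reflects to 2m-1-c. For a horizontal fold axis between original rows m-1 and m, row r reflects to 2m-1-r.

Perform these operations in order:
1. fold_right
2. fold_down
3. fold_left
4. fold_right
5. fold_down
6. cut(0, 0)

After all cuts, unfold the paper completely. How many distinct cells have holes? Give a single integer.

Answer: 32

Derivation:
Op 1 fold_right: fold axis v@4; visible region now rows[0,4) x cols[4,8) = 4x4
Op 2 fold_down: fold axis h@2; visible region now rows[2,4) x cols[4,8) = 2x4
Op 3 fold_left: fold axis v@6; visible region now rows[2,4) x cols[4,6) = 2x2
Op 4 fold_right: fold axis v@5; visible region now rows[2,4) x cols[5,6) = 2x1
Op 5 fold_down: fold axis h@3; visible region now rows[3,4) x cols[5,6) = 1x1
Op 6 cut(0, 0): punch at orig (3,5); cuts so far [(3, 5)]; region rows[3,4) x cols[5,6) = 1x1
Unfold 1 (reflect across h@3): 2 holes -> [(2, 5), (3, 5)]
Unfold 2 (reflect across v@5): 4 holes -> [(2, 4), (2, 5), (3, 4), (3, 5)]
Unfold 3 (reflect across v@6): 8 holes -> [(2, 4), (2, 5), (2, 6), (2, 7), (3, 4), (3, 5), (3, 6), (3, 7)]
Unfold 4 (reflect across h@2): 16 holes -> [(0, 4), (0, 5), (0, 6), (0, 7), (1, 4), (1, 5), (1, 6), (1, 7), (2, 4), (2, 5), (2, 6), (2, 7), (3, 4), (3, 5), (3, 6), (3, 7)]
Unfold 5 (reflect across v@4): 32 holes -> [(0, 0), (0, 1), (0, 2), (0, 3), (0, 4), (0, 5), (0, 6), (0, 7), (1, 0), (1, 1), (1, 2), (1, 3), (1, 4), (1, 5), (1, 6), (1, 7), (2, 0), (2, 1), (2, 2), (2, 3), (2, 4), (2, 5), (2, 6), (2, 7), (3, 0), (3, 1), (3, 2), (3, 3), (3, 4), (3, 5), (3, 6), (3, 7)]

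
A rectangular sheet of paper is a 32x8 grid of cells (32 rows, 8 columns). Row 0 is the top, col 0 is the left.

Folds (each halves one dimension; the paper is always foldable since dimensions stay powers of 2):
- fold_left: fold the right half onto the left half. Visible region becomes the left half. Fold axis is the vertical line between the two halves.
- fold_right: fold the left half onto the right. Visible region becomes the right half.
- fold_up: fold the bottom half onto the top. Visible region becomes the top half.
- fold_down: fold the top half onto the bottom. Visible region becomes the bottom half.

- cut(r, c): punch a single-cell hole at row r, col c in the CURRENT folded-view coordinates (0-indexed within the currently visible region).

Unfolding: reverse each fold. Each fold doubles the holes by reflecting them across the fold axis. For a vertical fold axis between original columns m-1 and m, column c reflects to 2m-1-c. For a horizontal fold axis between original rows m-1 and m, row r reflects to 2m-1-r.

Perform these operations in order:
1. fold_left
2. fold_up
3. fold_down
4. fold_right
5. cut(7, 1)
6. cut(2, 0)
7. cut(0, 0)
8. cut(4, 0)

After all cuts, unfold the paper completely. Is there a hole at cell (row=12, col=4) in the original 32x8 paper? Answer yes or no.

Answer: no

Derivation:
Op 1 fold_left: fold axis v@4; visible region now rows[0,32) x cols[0,4) = 32x4
Op 2 fold_up: fold axis h@16; visible region now rows[0,16) x cols[0,4) = 16x4
Op 3 fold_down: fold axis h@8; visible region now rows[8,16) x cols[0,4) = 8x4
Op 4 fold_right: fold axis v@2; visible region now rows[8,16) x cols[2,4) = 8x2
Op 5 cut(7, 1): punch at orig (15,3); cuts so far [(15, 3)]; region rows[8,16) x cols[2,4) = 8x2
Op 6 cut(2, 0): punch at orig (10,2); cuts so far [(10, 2), (15, 3)]; region rows[8,16) x cols[2,4) = 8x2
Op 7 cut(0, 0): punch at orig (8,2); cuts so far [(8, 2), (10, 2), (15, 3)]; region rows[8,16) x cols[2,4) = 8x2
Op 8 cut(4, 0): punch at orig (12,2); cuts so far [(8, 2), (10, 2), (12, 2), (15, 3)]; region rows[8,16) x cols[2,4) = 8x2
Unfold 1 (reflect across v@2): 8 holes -> [(8, 1), (8, 2), (10, 1), (10, 2), (12, 1), (12, 2), (15, 0), (15, 3)]
Unfold 2 (reflect across h@8): 16 holes -> [(0, 0), (0, 3), (3, 1), (3, 2), (5, 1), (5, 2), (7, 1), (7, 2), (8, 1), (8, 2), (10, 1), (10, 2), (12, 1), (12, 2), (15, 0), (15, 3)]
Unfold 3 (reflect across h@16): 32 holes -> [(0, 0), (0, 3), (3, 1), (3, 2), (5, 1), (5, 2), (7, 1), (7, 2), (8, 1), (8, 2), (10, 1), (10, 2), (12, 1), (12, 2), (15, 0), (15, 3), (16, 0), (16, 3), (19, 1), (19, 2), (21, 1), (21, 2), (23, 1), (23, 2), (24, 1), (24, 2), (26, 1), (26, 2), (28, 1), (28, 2), (31, 0), (31, 3)]
Unfold 4 (reflect across v@4): 64 holes -> [(0, 0), (0, 3), (0, 4), (0, 7), (3, 1), (3, 2), (3, 5), (3, 6), (5, 1), (5, 2), (5, 5), (5, 6), (7, 1), (7, 2), (7, 5), (7, 6), (8, 1), (8, 2), (8, 5), (8, 6), (10, 1), (10, 2), (10, 5), (10, 6), (12, 1), (12, 2), (12, 5), (12, 6), (15, 0), (15, 3), (15, 4), (15, 7), (16, 0), (16, 3), (16, 4), (16, 7), (19, 1), (19, 2), (19, 5), (19, 6), (21, 1), (21, 2), (21, 5), (21, 6), (23, 1), (23, 2), (23, 5), (23, 6), (24, 1), (24, 2), (24, 5), (24, 6), (26, 1), (26, 2), (26, 5), (26, 6), (28, 1), (28, 2), (28, 5), (28, 6), (31, 0), (31, 3), (31, 4), (31, 7)]
Holes: [(0, 0), (0, 3), (0, 4), (0, 7), (3, 1), (3, 2), (3, 5), (3, 6), (5, 1), (5, 2), (5, 5), (5, 6), (7, 1), (7, 2), (7, 5), (7, 6), (8, 1), (8, 2), (8, 5), (8, 6), (10, 1), (10, 2), (10, 5), (10, 6), (12, 1), (12, 2), (12, 5), (12, 6), (15, 0), (15, 3), (15, 4), (15, 7), (16, 0), (16, 3), (16, 4), (16, 7), (19, 1), (19, 2), (19, 5), (19, 6), (21, 1), (21, 2), (21, 5), (21, 6), (23, 1), (23, 2), (23, 5), (23, 6), (24, 1), (24, 2), (24, 5), (24, 6), (26, 1), (26, 2), (26, 5), (26, 6), (28, 1), (28, 2), (28, 5), (28, 6), (31, 0), (31, 3), (31, 4), (31, 7)]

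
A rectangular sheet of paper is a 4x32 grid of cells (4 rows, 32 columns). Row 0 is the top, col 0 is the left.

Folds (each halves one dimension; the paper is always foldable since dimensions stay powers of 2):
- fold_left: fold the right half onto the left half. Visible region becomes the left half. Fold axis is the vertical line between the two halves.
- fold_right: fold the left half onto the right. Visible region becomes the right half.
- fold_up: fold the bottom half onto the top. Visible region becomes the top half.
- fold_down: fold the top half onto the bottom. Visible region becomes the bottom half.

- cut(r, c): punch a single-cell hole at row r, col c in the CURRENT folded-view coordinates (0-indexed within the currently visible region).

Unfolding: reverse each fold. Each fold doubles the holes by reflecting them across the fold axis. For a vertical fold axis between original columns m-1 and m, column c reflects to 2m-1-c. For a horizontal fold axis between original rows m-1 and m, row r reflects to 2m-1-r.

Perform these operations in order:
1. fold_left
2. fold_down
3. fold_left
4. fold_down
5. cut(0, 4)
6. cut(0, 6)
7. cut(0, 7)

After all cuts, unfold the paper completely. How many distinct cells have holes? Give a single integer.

Op 1 fold_left: fold axis v@16; visible region now rows[0,4) x cols[0,16) = 4x16
Op 2 fold_down: fold axis h@2; visible region now rows[2,4) x cols[0,16) = 2x16
Op 3 fold_left: fold axis v@8; visible region now rows[2,4) x cols[0,8) = 2x8
Op 4 fold_down: fold axis h@3; visible region now rows[3,4) x cols[0,8) = 1x8
Op 5 cut(0, 4): punch at orig (3,4); cuts so far [(3, 4)]; region rows[3,4) x cols[0,8) = 1x8
Op 6 cut(0, 6): punch at orig (3,6); cuts so far [(3, 4), (3, 6)]; region rows[3,4) x cols[0,8) = 1x8
Op 7 cut(0, 7): punch at orig (3,7); cuts so far [(3, 4), (3, 6), (3, 7)]; region rows[3,4) x cols[0,8) = 1x8
Unfold 1 (reflect across h@3): 6 holes -> [(2, 4), (2, 6), (2, 7), (3, 4), (3, 6), (3, 7)]
Unfold 2 (reflect across v@8): 12 holes -> [(2, 4), (2, 6), (2, 7), (2, 8), (2, 9), (2, 11), (3, 4), (3, 6), (3, 7), (3, 8), (3, 9), (3, 11)]
Unfold 3 (reflect across h@2): 24 holes -> [(0, 4), (0, 6), (0, 7), (0, 8), (0, 9), (0, 11), (1, 4), (1, 6), (1, 7), (1, 8), (1, 9), (1, 11), (2, 4), (2, 6), (2, 7), (2, 8), (2, 9), (2, 11), (3, 4), (3, 6), (3, 7), (3, 8), (3, 9), (3, 11)]
Unfold 4 (reflect across v@16): 48 holes -> [(0, 4), (0, 6), (0, 7), (0, 8), (0, 9), (0, 11), (0, 20), (0, 22), (0, 23), (0, 24), (0, 25), (0, 27), (1, 4), (1, 6), (1, 7), (1, 8), (1, 9), (1, 11), (1, 20), (1, 22), (1, 23), (1, 24), (1, 25), (1, 27), (2, 4), (2, 6), (2, 7), (2, 8), (2, 9), (2, 11), (2, 20), (2, 22), (2, 23), (2, 24), (2, 25), (2, 27), (3, 4), (3, 6), (3, 7), (3, 8), (3, 9), (3, 11), (3, 20), (3, 22), (3, 23), (3, 24), (3, 25), (3, 27)]

Answer: 48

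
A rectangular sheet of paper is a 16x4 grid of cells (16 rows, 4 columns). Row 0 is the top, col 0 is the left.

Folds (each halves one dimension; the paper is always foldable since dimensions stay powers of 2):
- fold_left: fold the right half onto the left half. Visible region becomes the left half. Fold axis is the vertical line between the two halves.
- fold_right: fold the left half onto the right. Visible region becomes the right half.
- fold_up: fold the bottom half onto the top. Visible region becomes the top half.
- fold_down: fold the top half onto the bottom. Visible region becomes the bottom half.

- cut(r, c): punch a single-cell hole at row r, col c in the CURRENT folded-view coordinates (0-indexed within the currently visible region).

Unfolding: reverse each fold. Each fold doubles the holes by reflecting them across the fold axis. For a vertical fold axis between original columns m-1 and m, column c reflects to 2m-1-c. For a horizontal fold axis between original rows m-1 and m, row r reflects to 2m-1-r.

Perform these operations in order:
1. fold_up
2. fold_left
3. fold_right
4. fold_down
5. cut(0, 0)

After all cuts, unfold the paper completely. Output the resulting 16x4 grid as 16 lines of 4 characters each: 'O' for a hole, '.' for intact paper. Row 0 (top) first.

Op 1 fold_up: fold axis h@8; visible region now rows[0,8) x cols[0,4) = 8x4
Op 2 fold_left: fold axis v@2; visible region now rows[0,8) x cols[0,2) = 8x2
Op 3 fold_right: fold axis v@1; visible region now rows[0,8) x cols[1,2) = 8x1
Op 4 fold_down: fold axis h@4; visible region now rows[4,8) x cols[1,2) = 4x1
Op 5 cut(0, 0): punch at orig (4,1); cuts so far [(4, 1)]; region rows[4,8) x cols[1,2) = 4x1
Unfold 1 (reflect across h@4): 2 holes -> [(3, 1), (4, 1)]
Unfold 2 (reflect across v@1): 4 holes -> [(3, 0), (3, 1), (4, 0), (4, 1)]
Unfold 3 (reflect across v@2): 8 holes -> [(3, 0), (3, 1), (3, 2), (3, 3), (4, 0), (4, 1), (4, 2), (4, 3)]
Unfold 4 (reflect across h@8): 16 holes -> [(3, 0), (3, 1), (3, 2), (3, 3), (4, 0), (4, 1), (4, 2), (4, 3), (11, 0), (11, 1), (11, 2), (11, 3), (12, 0), (12, 1), (12, 2), (12, 3)]

Answer: ....
....
....
OOOO
OOOO
....
....
....
....
....
....
OOOO
OOOO
....
....
....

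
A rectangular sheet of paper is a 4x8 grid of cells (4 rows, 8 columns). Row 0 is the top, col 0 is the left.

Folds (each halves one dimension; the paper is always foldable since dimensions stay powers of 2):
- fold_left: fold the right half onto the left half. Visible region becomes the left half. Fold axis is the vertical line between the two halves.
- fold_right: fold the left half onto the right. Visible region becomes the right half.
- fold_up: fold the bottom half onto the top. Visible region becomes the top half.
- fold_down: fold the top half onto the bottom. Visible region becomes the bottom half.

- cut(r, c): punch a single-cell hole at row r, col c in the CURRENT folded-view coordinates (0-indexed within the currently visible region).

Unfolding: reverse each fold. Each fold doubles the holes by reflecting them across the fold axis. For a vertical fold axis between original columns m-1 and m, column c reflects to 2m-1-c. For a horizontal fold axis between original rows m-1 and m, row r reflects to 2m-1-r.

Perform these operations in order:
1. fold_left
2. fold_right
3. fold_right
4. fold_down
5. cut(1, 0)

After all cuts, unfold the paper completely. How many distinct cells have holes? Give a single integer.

Answer: 16

Derivation:
Op 1 fold_left: fold axis v@4; visible region now rows[0,4) x cols[0,4) = 4x4
Op 2 fold_right: fold axis v@2; visible region now rows[0,4) x cols[2,4) = 4x2
Op 3 fold_right: fold axis v@3; visible region now rows[0,4) x cols[3,4) = 4x1
Op 4 fold_down: fold axis h@2; visible region now rows[2,4) x cols[3,4) = 2x1
Op 5 cut(1, 0): punch at orig (3,3); cuts so far [(3, 3)]; region rows[2,4) x cols[3,4) = 2x1
Unfold 1 (reflect across h@2): 2 holes -> [(0, 3), (3, 3)]
Unfold 2 (reflect across v@3): 4 holes -> [(0, 2), (0, 3), (3, 2), (3, 3)]
Unfold 3 (reflect across v@2): 8 holes -> [(0, 0), (0, 1), (0, 2), (0, 3), (3, 0), (3, 1), (3, 2), (3, 3)]
Unfold 4 (reflect across v@4): 16 holes -> [(0, 0), (0, 1), (0, 2), (0, 3), (0, 4), (0, 5), (0, 6), (0, 7), (3, 0), (3, 1), (3, 2), (3, 3), (3, 4), (3, 5), (3, 6), (3, 7)]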